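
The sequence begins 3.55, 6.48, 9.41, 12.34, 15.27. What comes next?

Differences: 6.48 - 3.55 = 2.93
This is an arithmetic sequence with common difference d = 2.93.
Next term = 15.27 + 2.93 = 18.2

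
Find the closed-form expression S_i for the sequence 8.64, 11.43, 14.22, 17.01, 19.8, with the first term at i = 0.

Check differences: 11.43 - 8.64 = 2.79
14.22 - 11.43 = 2.79
Common difference d = 2.79.
First term a = 8.64.
Formula: S_i = 8.64 + 2.79*i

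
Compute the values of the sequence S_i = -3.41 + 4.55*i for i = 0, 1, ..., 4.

This is an arithmetic sequence.
i=0: S_0 = -3.41 + 4.55*0 = -3.41
i=1: S_1 = -3.41 + 4.55*1 = 1.14
i=2: S_2 = -3.41 + 4.55*2 = 5.69
i=3: S_3 = -3.41 + 4.55*3 = 10.24
i=4: S_4 = -3.41 + 4.55*4 = 14.79
The first 5 terms are: [-3.41, 1.14, 5.69, 10.24, 14.79]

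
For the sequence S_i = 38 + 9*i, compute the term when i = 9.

S_9 = 38 + 9*9 = 38 + 81 = 119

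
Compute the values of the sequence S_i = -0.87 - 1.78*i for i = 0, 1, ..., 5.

This is an arithmetic sequence.
i=0: S_0 = -0.87 + -1.78*0 = -0.87
i=1: S_1 = -0.87 + -1.78*1 = -2.65
i=2: S_2 = -0.87 + -1.78*2 = -4.43
i=3: S_3 = -0.87 + -1.78*3 = -6.21
i=4: S_4 = -0.87 + -1.78*4 = -7.99
i=5: S_5 = -0.87 + -1.78*5 = -9.77
The first 6 terms are: [-0.87, -2.65, -4.43, -6.21, -7.99, -9.77]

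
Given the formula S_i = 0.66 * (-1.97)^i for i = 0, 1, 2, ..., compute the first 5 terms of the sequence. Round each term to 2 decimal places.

This is a geometric sequence.
i=0: S_0 = 0.66 * (-1.97)^0 = 0.66
i=1: S_1 = 0.66 * (-1.97)^1 ≈ -1.3
i=2: S_2 = 0.66 * (-1.97)^2 ≈ 2.56
i=3: S_3 = 0.66 * (-1.97)^3 ≈ -5.05
i=4: S_4 = 0.66 * (-1.97)^4 ≈ 9.94
The first 5 terms are: [0.66, -1.3, 2.56, -5.05, 9.94]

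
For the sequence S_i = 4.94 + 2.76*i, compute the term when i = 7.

S_7 = 4.94 + 2.76*7 = 4.94 + 19.32 = 24.26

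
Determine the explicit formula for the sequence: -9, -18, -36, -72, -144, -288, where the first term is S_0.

Check ratios: -18 / -9 = 2.0
Common ratio r = 2.
First term a = -9.
Formula: S_i = -9 * 2^i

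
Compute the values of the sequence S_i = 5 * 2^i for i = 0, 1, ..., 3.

This is a geometric sequence.
i=0: S_0 = 5 * 2^0 = 5
i=1: S_1 = 5 * 2^1 = 10
i=2: S_2 = 5 * 2^2 = 20
i=3: S_3 = 5 * 2^3 = 40
The first 4 terms are: [5, 10, 20, 40]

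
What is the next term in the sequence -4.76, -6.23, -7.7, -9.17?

Differences: -6.23 - -4.76 = -1.47
This is an arithmetic sequence with common difference d = -1.47.
Next term = -9.17 + -1.47 = -10.64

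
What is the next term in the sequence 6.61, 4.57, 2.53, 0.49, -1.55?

Differences: 4.57 - 6.61 = -2.04
This is an arithmetic sequence with common difference d = -2.04.
Next term = -1.55 + -2.04 = -3.59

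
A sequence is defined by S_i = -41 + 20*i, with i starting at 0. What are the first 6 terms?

This is an arithmetic sequence.
i=0: S_0 = -41 + 20*0 = -41
i=1: S_1 = -41 + 20*1 = -21
i=2: S_2 = -41 + 20*2 = -1
i=3: S_3 = -41 + 20*3 = 19
i=4: S_4 = -41 + 20*4 = 39
i=5: S_5 = -41 + 20*5 = 59
The first 6 terms are: [-41, -21, -1, 19, 39, 59]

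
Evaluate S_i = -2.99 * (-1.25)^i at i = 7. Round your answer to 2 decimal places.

S_7 = -2.99 * (-1.25)^7 ≈ -2.99 * -4.7684 ≈ 14.26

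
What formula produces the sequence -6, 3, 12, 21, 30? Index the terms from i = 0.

Check differences: 3 - -6 = 9
12 - 3 = 9
Common difference d = 9.
First term a = -6.
Formula: S_i = -6 + 9*i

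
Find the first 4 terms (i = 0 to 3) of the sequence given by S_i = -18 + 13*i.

This is an arithmetic sequence.
i=0: S_0 = -18 + 13*0 = -18
i=1: S_1 = -18 + 13*1 = -5
i=2: S_2 = -18 + 13*2 = 8
i=3: S_3 = -18 + 13*3 = 21
The first 4 terms are: [-18, -5, 8, 21]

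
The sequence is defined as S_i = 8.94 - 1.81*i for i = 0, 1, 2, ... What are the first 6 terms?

This is an arithmetic sequence.
i=0: S_0 = 8.94 + -1.81*0 = 8.94
i=1: S_1 = 8.94 + -1.81*1 = 7.13
i=2: S_2 = 8.94 + -1.81*2 = 5.32
i=3: S_3 = 8.94 + -1.81*3 = 3.51
i=4: S_4 = 8.94 + -1.81*4 = 1.7
i=5: S_5 = 8.94 + -1.81*5 = -0.11
The first 6 terms are: [8.94, 7.13, 5.32, 3.51, 1.7, -0.11]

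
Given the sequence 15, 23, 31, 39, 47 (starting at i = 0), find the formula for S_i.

Check differences: 23 - 15 = 8
31 - 23 = 8
Common difference d = 8.
First term a = 15.
Formula: S_i = 15 + 8*i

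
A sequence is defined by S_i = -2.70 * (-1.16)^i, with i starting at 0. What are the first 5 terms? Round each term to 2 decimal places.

This is a geometric sequence.
i=0: S_0 = -2.7 * (-1.16)^0 = -2.7
i=1: S_1 = -2.7 * (-1.16)^1 ≈ 3.13
i=2: S_2 = -2.7 * (-1.16)^2 ≈ -3.63
i=3: S_3 = -2.7 * (-1.16)^3 ≈ 4.21
i=4: S_4 = -2.7 * (-1.16)^4 ≈ -4.89
The first 5 terms are: [-2.7, 3.13, -3.63, 4.21, -4.89]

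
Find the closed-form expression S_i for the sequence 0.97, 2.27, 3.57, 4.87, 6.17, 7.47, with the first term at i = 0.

Check differences: 2.27 - 0.97 = 1.3
3.57 - 2.27 = 1.3
Common difference d = 1.3.
First term a = 0.97.
Formula: S_i = 0.97 + 1.30*i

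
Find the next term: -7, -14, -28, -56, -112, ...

Ratios: -14 / -7 = 2.0
This is a geometric sequence with common ratio r = 2.
Next term = -112 * 2 = -224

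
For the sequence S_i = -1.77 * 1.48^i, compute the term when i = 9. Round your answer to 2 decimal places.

S_9 = -1.77 * 1.48^9 ≈ -1.77 * 34.0687 ≈ -60.3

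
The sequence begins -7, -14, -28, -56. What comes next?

Ratios: -14 / -7 = 2.0
This is a geometric sequence with common ratio r = 2.
Next term = -56 * 2 = -112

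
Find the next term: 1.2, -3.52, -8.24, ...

Differences: -3.52 - 1.2 = -4.72
This is an arithmetic sequence with common difference d = -4.72.
Next term = -8.24 + -4.72 = -12.96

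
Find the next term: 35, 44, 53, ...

Differences: 44 - 35 = 9
This is an arithmetic sequence with common difference d = 9.
Next term = 53 + 9 = 62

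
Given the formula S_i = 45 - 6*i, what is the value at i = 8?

S_8 = 45 + -6*8 = 45 + -48 = -3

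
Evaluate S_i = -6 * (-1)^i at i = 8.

S_8 = -6 * (-1)^8 = -6 * 1 = -6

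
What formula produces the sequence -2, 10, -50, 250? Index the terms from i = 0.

Check ratios: 10 / -2 = -5.0
Common ratio r = -5.
First term a = -2.
Formula: S_i = -2 * (-5)^i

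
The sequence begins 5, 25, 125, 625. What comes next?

Ratios: 25 / 5 = 5.0
This is a geometric sequence with common ratio r = 5.
Next term = 625 * 5 = 3125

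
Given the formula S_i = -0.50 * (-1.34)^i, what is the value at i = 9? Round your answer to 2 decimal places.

S_9 = -0.5 * (-1.34)^9 ≈ -0.5 * -13.9297 ≈ 6.96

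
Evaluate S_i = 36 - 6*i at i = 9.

S_9 = 36 + -6*9 = 36 + -54 = -18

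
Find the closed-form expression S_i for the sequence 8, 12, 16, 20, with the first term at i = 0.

Check differences: 12 - 8 = 4
16 - 12 = 4
Common difference d = 4.
First term a = 8.
Formula: S_i = 8 + 4*i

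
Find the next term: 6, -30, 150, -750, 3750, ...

Ratios: -30 / 6 = -5.0
This is a geometric sequence with common ratio r = -5.
Next term = 3750 * -5 = -18750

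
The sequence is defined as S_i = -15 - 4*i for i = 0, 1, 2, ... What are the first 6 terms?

This is an arithmetic sequence.
i=0: S_0 = -15 + -4*0 = -15
i=1: S_1 = -15 + -4*1 = -19
i=2: S_2 = -15 + -4*2 = -23
i=3: S_3 = -15 + -4*3 = -27
i=4: S_4 = -15 + -4*4 = -31
i=5: S_5 = -15 + -4*5 = -35
The first 6 terms are: [-15, -19, -23, -27, -31, -35]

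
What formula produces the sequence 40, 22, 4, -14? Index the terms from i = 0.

Check differences: 22 - 40 = -18
4 - 22 = -18
Common difference d = -18.
First term a = 40.
Formula: S_i = 40 - 18*i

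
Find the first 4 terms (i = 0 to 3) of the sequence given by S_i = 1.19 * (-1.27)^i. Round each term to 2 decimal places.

This is a geometric sequence.
i=0: S_0 = 1.19 * (-1.27)^0 = 1.19
i=1: S_1 = 1.19 * (-1.27)^1 ≈ -1.51
i=2: S_2 = 1.19 * (-1.27)^2 ≈ 1.92
i=3: S_3 = 1.19 * (-1.27)^3 ≈ -2.44
The first 4 terms are: [1.19, -1.51, 1.92, -2.44]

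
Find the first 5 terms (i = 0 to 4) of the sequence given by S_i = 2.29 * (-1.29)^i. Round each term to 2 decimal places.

This is a geometric sequence.
i=0: S_0 = 2.29 * (-1.29)^0 = 2.29
i=1: S_1 = 2.29 * (-1.29)^1 ≈ -2.95
i=2: S_2 = 2.29 * (-1.29)^2 ≈ 3.81
i=3: S_3 = 2.29 * (-1.29)^3 ≈ -4.92
i=4: S_4 = 2.29 * (-1.29)^4 ≈ 6.34
The first 5 terms are: [2.29, -2.95, 3.81, -4.92, 6.34]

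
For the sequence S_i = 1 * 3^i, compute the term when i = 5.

S_5 = 1 * 3^5 = 1 * 243 = 243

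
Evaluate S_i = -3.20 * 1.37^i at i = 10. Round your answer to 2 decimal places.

S_10 = -3.2 * 1.37^10 ≈ -3.2 * 23.2919 ≈ -74.53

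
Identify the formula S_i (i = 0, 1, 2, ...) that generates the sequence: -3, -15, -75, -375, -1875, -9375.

Check ratios: -15 / -3 = 5.0
Common ratio r = 5.
First term a = -3.
Formula: S_i = -3 * 5^i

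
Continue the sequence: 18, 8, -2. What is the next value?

Differences: 8 - 18 = -10
This is an arithmetic sequence with common difference d = -10.
Next term = -2 + -10 = -12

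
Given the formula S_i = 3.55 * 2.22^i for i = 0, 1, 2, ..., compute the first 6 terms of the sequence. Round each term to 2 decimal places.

This is a geometric sequence.
i=0: S_0 = 3.55 * 2.22^0 = 3.55
i=1: S_1 = 3.55 * 2.22^1 ≈ 7.88
i=2: S_2 = 3.55 * 2.22^2 ≈ 17.5
i=3: S_3 = 3.55 * 2.22^3 ≈ 38.84
i=4: S_4 = 3.55 * 2.22^4 ≈ 86.23
i=5: S_5 = 3.55 * 2.22^5 ≈ 191.42
The first 6 terms are: [3.55, 7.88, 17.5, 38.84, 86.23, 191.42]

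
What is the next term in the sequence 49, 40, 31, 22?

Differences: 40 - 49 = -9
This is an arithmetic sequence with common difference d = -9.
Next term = 22 + -9 = 13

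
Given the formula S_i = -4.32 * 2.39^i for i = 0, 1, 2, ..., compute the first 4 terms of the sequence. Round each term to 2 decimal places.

This is a geometric sequence.
i=0: S_0 = -4.32 * 2.39^0 = -4.32
i=1: S_1 = -4.32 * 2.39^1 ≈ -10.32
i=2: S_2 = -4.32 * 2.39^2 ≈ -24.68
i=3: S_3 = -4.32 * 2.39^3 ≈ -58.98
The first 4 terms are: [-4.32, -10.32, -24.68, -58.98]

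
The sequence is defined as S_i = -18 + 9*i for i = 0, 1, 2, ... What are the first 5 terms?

This is an arithmetic sequence.
i=0: S_0 = -18 + 9*0 = -18
i=1: S_1 = -18 + 9*1 = -9
i=2: S_2 = -18 + 9*2 = 0
i=3: S_3 = -18 + 9*3 = 9
i=4: S_4 = -18 + 9*4 = 18
The first 5 terms are: [-18, -9, 0, 9, 18]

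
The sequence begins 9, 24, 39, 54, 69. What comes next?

Differences: 24 - 9 = 15
This is an arithmetic sequence with common difference d = 15.
Next term = 69 + 15 = 84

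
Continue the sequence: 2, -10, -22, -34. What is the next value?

Differences: -10 - 2 = -12
This is an arithmetic sequence with common difference d = -12.
Next term = -34 + -12 = -46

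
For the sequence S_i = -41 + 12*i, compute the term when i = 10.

S_10 = -41 + 12*10 = -41 + 120 = 79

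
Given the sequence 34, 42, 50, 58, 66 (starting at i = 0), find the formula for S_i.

Check differences: 42 - 34 = 8
50 - 42 = 8
Common difference d = 8.
First term a = 34.
Formula: S_i = 34 + 8*i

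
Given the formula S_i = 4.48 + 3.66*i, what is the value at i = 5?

S_5 = 4.48 + 3.66*5 = 4.48 + 18.3 = 22.78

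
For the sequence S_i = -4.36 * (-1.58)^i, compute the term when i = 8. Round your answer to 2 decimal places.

S_8 = -4.36 * (-1.58)^8 ≈ -4.36 * 38.838 ≈ -169.33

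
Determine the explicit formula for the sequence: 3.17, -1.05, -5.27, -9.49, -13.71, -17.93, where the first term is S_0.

Check differences: -1.05 - 3.17 = -4.22
-5.27 - -1.05 = -4.22
Common difference d = -4.22.
First term a = 3.17.
Formula: S_i = 3.17 - 4.22*i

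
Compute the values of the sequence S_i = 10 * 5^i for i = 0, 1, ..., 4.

This is a geometric sequence.
i=0: S_0 = 10 * 5^0 = 10
i=1: S_1 = 10 * 5^1 = 50
i=2: S_2 = 10 * 5^2 = 250
i=3: S_3 = 10 * 5^3 = 1250
i=4: S_4 = 10 * 5^4 = 6250
The first 5 terms are: [10, 50, 250, 1250, 6250]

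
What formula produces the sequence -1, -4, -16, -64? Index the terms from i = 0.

Check ratios: -4 / -1 = 4.0
Common ratio r = 4.
First term a = -1.
Formula: S_i = -1 * 4^i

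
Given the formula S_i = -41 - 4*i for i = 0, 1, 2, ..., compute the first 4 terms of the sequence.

This is an arithmetic sequence.
i=0: S_0 = -41 + -4*0 = -41
i=1: S_1 = -41 + -4*1 = -45
i=2: S_2 = -41 + -4*2 = -49
i=3: S_3 = -41 + -4*3 = -53
The first 4 terms are: [-41, -45, -49, -53]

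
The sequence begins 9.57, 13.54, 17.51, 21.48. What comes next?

Differences: 13.54 - 9.57 = 3.97
This is an arithmetic sequence with common difference d = 3.97.
Next term = 21.48 + 3.97 = 25.45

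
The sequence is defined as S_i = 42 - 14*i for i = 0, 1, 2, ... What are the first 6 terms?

This is an arithmetic sequence.
i=0: S_0 = 42 + -14*0 = 42
i=1: S_1 = 42 + -14*1 = 28
i=2: S_2 = 42 + -14*2 = 14
i=3: S_3 = 42 + -14*3 = 0
i=4: S_4 = 42 + -14*4 = -14
i=5: S_5 = 42 + -14*5 = -28
The first 6 terms are: [42, 28, 14, 0, -14, -28]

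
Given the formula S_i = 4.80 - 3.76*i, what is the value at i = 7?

S_7 = 4.8 + -3.76*7 = 4.8 + -26.32 = -21.52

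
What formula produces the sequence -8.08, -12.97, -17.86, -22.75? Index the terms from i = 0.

Check differences: -12.97 - -8.08 = -4.89
-17.86 - -12.97 = -4.89
Common difference d = -4.89.
First term a = -8.08.
Formula: S_i = -8.08 - 4.89*i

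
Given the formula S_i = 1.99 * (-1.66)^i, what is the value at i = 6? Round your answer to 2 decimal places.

S_6 = 1.99 * (-1.66)^6 ≈ 1.99 * 20.9242 ≈ 41.64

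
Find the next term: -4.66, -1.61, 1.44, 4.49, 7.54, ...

Differences: -1.61 - -4.66 = 3.05
This is an arithmetic sequence with common difference d = 3.05.
Next term = 7.54 + 3.05 = 10.59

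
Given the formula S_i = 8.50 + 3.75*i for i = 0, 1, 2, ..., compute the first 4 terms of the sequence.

This is an arithmetic sequence.
i=0: S_0 = 8.5 + 3.75*0 = 8.5
i=1: S_1 = 8.5 + 3.75*1 = 12.25
i=2: S_2 = 8.5 + 3.75*2 = 16.0
i=3: S_3 = 8.5 + 3.75*3 = 19.75
The first 4 terms are: [8.5, 12.25, 16.0, 19.75]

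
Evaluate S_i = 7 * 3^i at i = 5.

S_5 = 7 * 3^5 = 7 * 243 = 1701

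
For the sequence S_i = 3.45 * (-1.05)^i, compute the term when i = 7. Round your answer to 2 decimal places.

S_7 = 3.45 * (-1.05)^7 ≈ 3.45 * -1.4071 ≈ -4.85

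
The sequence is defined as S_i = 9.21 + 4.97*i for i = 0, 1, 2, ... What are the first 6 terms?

This is an arithmetic sequence.
i=0: S_0 = 9.21 + 4.97*0 = 9.21
i=1: S_1 = 9.21 + 4.97*1 = 14.18
i=2: S_2 = 9.21 + 4.97*2 = 19.15
i=3: S_3 = 9.21 + 4.97*3 = 24.12
i=4: S_4 = 9.21 + 4.97*4 = 29.09
i=5: S_5 = 9.21 + 4.97*5 = 34.06
The first 6 terms are: [9.21, 14.18, 19.15, 24.12, 29.09, 34.06]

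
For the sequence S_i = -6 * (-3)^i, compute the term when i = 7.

S_7 = -6 * (-3)^7 = -6 * -2187 = 13122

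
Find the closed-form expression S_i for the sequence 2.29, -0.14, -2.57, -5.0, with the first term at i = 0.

Check differences: -0.14 - 2.29 = -2.43
-2.57 - -0.14 = -2.43
Common difference d = -2.43.
First term a = 2.29.
Formula: S_i = 2.29 - 2.43*i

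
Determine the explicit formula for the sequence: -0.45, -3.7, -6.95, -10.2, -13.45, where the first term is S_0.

Check differences: -3.7 - -0.45 = -3.25
-6.95 - -3.7 = -3.25
Common difference d = -3.25.
First term a = -0.45.
Formula: S_i = -0.45 - 3.25*i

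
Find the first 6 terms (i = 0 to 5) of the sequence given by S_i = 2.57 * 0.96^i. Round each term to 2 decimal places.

This is a geometric sequence.
i=0: S_0 = 2.57 * 0.96^0 = 2.57
i=1: S_1 = 2.57 * 0.96^1 ≈ 2.47
i=2: S_2 = 2.57 * 0.96^2 ≈ 2.37
i=3: S_3 = 2.57 * 0.96^3 ≈ 2.27
i=4: S_4 = 2.57 * 0.96^4 ≈ 2.18
i=5: S_5 = 2.57 * 0.96^5 ≈ 2.1
The first 6 terms are: [2.57, 2.47, 2.37, 2.27, 2.18, 2.1]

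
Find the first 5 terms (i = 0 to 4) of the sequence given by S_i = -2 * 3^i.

This is a geometric sequence.
i=0: S_0 = -2 * 3^0 = -2
i=1: S_1 = -2 * 3^1 = -6
i=2: S_2 = -2 * 3^2 = -18
i=3: S_3 = -2 * 3^3 = -54
i=4: S_4 = -2 * 3^4 = -162
The first 5 terms are: [-2, -6, -18, -54, -162]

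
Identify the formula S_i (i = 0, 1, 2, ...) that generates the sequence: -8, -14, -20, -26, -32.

Check differences: -14 - -8 = -6
-20 - -14 = -6
Common difference d = -6.
First term a = -8.
Formula: S_i = -8 - 6*i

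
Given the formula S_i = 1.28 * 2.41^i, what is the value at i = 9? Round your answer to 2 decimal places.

S_9 = 1.28 * 2.41^9 ≈ 1.28 * 2742.5426 ≈ 3510.45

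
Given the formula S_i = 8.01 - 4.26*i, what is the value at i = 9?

S_9 = 8.01 + -4.26*9 = 8.01 + -38.34 = -30.33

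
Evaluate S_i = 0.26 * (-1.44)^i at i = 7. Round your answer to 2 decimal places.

S_7 = 0.26 * (-1.44)^7 ≈ 0.26 * -12.8392 ≈ -3.34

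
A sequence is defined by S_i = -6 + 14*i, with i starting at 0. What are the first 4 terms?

This is an arithmetic sequence.
i=0: S_0 = -6 + 14*0 = -6
i=1: S_1 = -6 + 14*1 = 8
i=2: S_2 = -6 + 14*2 = 22
i=3: S_3 = -6 + 14*3 = 36
The first 4 terms are: [-6, 8, 22, 36]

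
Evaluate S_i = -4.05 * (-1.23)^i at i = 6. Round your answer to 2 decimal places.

S_6 = -4.05 * (-1.23)^6 ≈ -4.05 * 3.4628 ≈ -14.02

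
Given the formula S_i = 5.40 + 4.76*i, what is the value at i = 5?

S_5 = 5.4 + 4.76*5 = 5.4 + 23.8 = 29.2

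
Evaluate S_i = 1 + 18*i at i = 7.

S_7 = 1 + 18*7 = 1 + 126 = 127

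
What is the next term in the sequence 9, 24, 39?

Differences: 24 - 9 = 15
This is an arithmetic sequence with common difference d = 15.
Next term = 39 + 15 = 54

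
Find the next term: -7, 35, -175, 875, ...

Ratios: 35 / -7 = -5.0
This is a geometric sequence with common ratio r = -5.
Next term = 875 * -5 = -4375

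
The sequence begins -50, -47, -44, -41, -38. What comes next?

Differences: -47 - -50 = 3
This is an arithmetic sequence with common difference d = 3.
Next term = -38 + 3 = -35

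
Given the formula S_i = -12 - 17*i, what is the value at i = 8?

S_8 = -12 + -17*8 = -12 + -136 = -148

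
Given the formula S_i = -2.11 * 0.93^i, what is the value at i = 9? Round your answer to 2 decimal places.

S_9 = -2.11 * 0.93^9 ≈ -2.11 * 0.5204 ≈ -1.1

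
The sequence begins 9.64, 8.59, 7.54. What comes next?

Differences: 8.59 - 9.64 = -1.05
This is an arithmetic sequence with common difference d = -1.05.
Next term = 7.54 + -1.05 = 6.49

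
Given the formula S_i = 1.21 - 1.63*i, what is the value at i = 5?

S_5 = 1.21 + -1.63*5 = 1.21 + -8.15 = -6.94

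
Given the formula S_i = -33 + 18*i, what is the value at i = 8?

S_8 = -33 + 18*8 = -33 + 144 = 111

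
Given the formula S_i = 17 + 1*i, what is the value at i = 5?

S_5 = 17 + 1*5 = 17 + 5 = 22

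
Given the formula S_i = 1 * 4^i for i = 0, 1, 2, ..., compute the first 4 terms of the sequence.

This is a geometric sequence.
i=0: S_0 = 1 * 4^0 = 1
i=1: S_1 = 1 * 4^1 = 4
i=2: S_2 = 1 * 4^2 = 16
i=3: S_3 = 1 * 4^3 = 64
The first 4 terms are: [1, 4, 16, 64]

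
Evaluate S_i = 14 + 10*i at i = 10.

S_10 = 14 + 10*10 = 14 + 100 = 114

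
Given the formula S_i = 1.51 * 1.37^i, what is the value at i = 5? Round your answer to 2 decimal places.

S_5 = 1.51 * 1.37^5 ≈ 1.51 * 4.8262 ≈ 7.29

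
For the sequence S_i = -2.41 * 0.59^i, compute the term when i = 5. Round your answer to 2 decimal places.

S_5 = -2.41 * 0.59^5 ≈ -2.41 * 0.0715 ≈ -0.17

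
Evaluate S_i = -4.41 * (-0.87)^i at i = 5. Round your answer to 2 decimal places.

S_5 = -4.41 * (-0.87)^5 ≈ -4.41 * -0.4984 ≈ 2.2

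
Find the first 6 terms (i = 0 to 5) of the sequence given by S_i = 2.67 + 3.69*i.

This is an arithmetic sequence.
i=0: S_0 = 2.67 + 3.69*0 = 2.67
i=1: S_1 = 2.67 + 3.69*1 = 6.36
i=2: S_2 = 2.67 + 3.69*2 = 10.05
i=3: S_3 = 2.67 + 3.69*3 = 13.74
i=4: S_4 = 2.67 + 3.69*4 = 17.43
i=5: S_5 = 2.67 + 3.69*5 = 21.12
The first 6 terms are: [2.67, 6.36, 10.05, 13.74, 17.43, 21.12]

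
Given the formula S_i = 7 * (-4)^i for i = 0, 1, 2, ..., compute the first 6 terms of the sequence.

This is a geometric sequence.
i=0: S_0 = 7 * (-4)^0 = 7
i=1: S_1 = 7 * (-4)^1 = -28
i=2: S_2 = 7 * (-4)^2 = 112
i=3: S_3 = 7 * (-4)^3 = -448
i=4: S_4 = 7 * (-4)^4 = 1792
i=5: S_5 = 7 * (-4)^5 = -7168
The first 6 terms are: [7, -28, 112, -448, 1792, -7168]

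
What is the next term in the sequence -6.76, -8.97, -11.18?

Differences: -8.97 - -6.76 = -2.21
This is an arithmetic sequence with common difference d = -2.21.
Next term = -11.18 + -2.21 = -13.39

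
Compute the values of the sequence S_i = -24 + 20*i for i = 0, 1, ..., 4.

This is an arithmetic sequence.
i=0: S_0 = -24 + 20*0 = -24
i=1: S_1 = -24 + 20*1 = -4
i=2: S_2 = -24 + 20*2 = 16
i=3: S_3 = -24 + 20*3 = 36
i=4: S_4 = -24 + 20*4 = 56
The first 5 terms are: [-24, -4, 16, 36, 56]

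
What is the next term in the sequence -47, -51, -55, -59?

Differences: -51 - -47 = -4
This is an arithmetic sequence with common difference d = -4.
Next term = -59 + -4 = -63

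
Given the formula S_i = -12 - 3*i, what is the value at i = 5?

S_5 = -12 + -3*5 = -12 + -15 = -27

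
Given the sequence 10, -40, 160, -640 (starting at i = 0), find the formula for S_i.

Check ratios: -40 / 10 = -4.0
Common ratio r = -4.
First term a = 10.
Formula: S_i = 10 * (-4)^i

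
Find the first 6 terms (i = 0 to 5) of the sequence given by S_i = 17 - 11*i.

This is an arithmetic sequence.
i=0: S_0 = 17 + -11*0 = 17
i=1: S_1 = 17 + -11*1 = 6
i=2: S_2 = 17 + -11*2 = -5
i=3: S_3 = 17 + -11*3 = -16
i=4: S_4 = 17 + -11*4 = -27
i=5: S_5 = 17 + -11*5 = -38
The first 6 terms are: [17, 6, -5, -16, -27, -38]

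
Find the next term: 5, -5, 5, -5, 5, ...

Ratios: -5 / 5 = -1.0
This is a geometric sequence with common ratio r = -1.
Next term = 5 * -1 = -5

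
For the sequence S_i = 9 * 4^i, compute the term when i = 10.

S_10 = 9 * 4^10 = 9 * 1048576 = 9437184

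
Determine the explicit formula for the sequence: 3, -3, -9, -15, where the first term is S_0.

Check differences: -3 - 3 = -6
-9 - -3 = -6
Common difference d = -6.
First term a = 3.
Formula: S_i = 3 - 6*i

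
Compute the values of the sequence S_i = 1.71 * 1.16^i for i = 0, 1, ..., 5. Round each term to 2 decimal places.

This is a geometric sequence.
i=0: S_0 = 1.71 * 1.16^0 = 1.71
i=1: S_1 = 1.71 * 1.16^1 ≈ 1.98
i=2: S_2 = 1.71 * 1.16^2 ≈ 2.3
i=3: S_3 = 1.71 * 1.16^3 ≈ 2.67
i=4: S_4 = 1.71 * 1.16^4 ≈ 3.1
i=5: S_5 = 1.71 * 1.16^5 ≈ 3.59
The first 6 terms are: [1.71, 1.98, 2.3, 2.67, 3.1, 3.59]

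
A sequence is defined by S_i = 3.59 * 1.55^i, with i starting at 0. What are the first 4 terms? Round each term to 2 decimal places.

This is a geometric sequence.
i=0: S_0 = 3.59 * 1.55^0 = 3.59
i=1: S_1 = 3.59 * 1.55^1 ≈ 5.56
i=2: S_2 = 3.59 * 1.55^2 ≈ 8.62
i=3: S_3 = 3.59 * 1.55^3 ≈ 13.37
The first 4 terms are: [3.59, 5.56, 8.62, 13.37]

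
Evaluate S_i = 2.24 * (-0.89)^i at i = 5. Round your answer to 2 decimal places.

S_5 = 2.24 * (-0.89)^5 ≈ 2.24 * -0.5584 ≈ -1.25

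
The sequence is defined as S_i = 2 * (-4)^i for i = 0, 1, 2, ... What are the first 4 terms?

This is a geometric sequence.
i=0: S_0 = 2 * (-4)^0 = 2
i=1: S_1 = 2 * (-4)^1 = -8
i=2: S_2 = 2 * (-4)^2 = 32
i=3: S_3 = 2 * (-4)^3 = -128
The first 4 terms are: [2, -8, 32, -128]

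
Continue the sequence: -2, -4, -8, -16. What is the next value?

Ratios: -4 / -2 = 2.0
This is a geometric sequence with common ratio r = 2.
Next term = -16 * 2 = -32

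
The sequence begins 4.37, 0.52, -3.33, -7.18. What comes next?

Differences: 0.52 - 4.37 = -3.85
This is an arithmetic sequence with common difference d = -3.85.
Next term = -7.18 + -3.85 = -11.03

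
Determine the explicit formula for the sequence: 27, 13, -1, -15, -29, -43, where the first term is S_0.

Check differences: 13 - 27 = -14
-1 - 13 = -14
Common difference d = -14.
First term a = 27.
Formula: S_i = 27 - 14*i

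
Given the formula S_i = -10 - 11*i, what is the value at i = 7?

S_7 = -10 + -11*7 = -10 + -77 = -87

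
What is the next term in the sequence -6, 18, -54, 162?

Ratios: 18 / -6 = -3.0
This is a geometric sequence with common ratio r = -3.
Next term = 162 * -3 = -486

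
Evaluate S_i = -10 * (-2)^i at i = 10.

S_10 = -10 * (-2)^10 = -10 * 1024 = -10240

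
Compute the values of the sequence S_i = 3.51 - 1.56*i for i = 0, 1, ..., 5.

This is an arithmetic sequence.
i=0: S_0 = 3.51 + -1.56*0 = 3.51
i=1: S_1 = 3.51 + -1.56*1 = 1.95
i=2: S_2 = 3.51 + -1.56*2 = 0.39
i=3: S_3 = 3.51 + -1.56*3 = -1.17
i=4: S_4 = 3.51 + -1.56*4 = -2.73
i=5: S_5 = 3.51 + -1.56*5 = -4.29
The first 6 terms are: [3.51, 1.95, 0.39, -1.17, -2.73, -4.29]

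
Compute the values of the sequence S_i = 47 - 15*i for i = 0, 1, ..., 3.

This is an arithmetic sequence.
i=0: S_0 = 47 + -15*0 = 47
i=1: S_1 = 47 + -15*1 = 32
i=2: S_2 = 47 + -15*2 = 17
i=3: S_3 = 47 + -15*3 = 2
The first 4 terms are: [47, 32, 17, 2]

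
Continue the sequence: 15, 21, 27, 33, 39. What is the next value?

Differences: 21 - 15 = 6
This is an arithmetic sequence with common difference d = 6.
Next term = 39 + 6 = 45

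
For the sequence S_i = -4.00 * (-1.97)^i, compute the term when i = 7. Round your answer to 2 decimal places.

S_7 = -4.0 * (-1.97)^7 ≈ -4.0 * -115.1499 ≈ 460.6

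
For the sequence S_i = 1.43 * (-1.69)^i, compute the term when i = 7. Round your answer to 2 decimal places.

S_7 = 1.43 * (-1.69)^7 ≈ 1.43 * -39.3738 ≈ -56.3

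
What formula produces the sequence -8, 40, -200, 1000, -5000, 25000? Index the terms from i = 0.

Check ratios: 40 / -8 = -5.0
Common ratio r = -5.
First term a = -8.
Formula: S_i = -8 * (-5)^i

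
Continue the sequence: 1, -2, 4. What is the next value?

Ratios: -2 / 1 = -2.0
This is a geometric sequence with common ratio r = -2.
Next term = 4 * -2 = -8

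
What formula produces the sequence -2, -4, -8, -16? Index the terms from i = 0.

Check ratios: -4 / -2 = 2.0
Common ratio r = 2.
First term a = -2.
Formula: S_i = -2 * 2^i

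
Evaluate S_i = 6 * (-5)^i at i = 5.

S_5 = 6 * (-5)^5 = 6 * -3125 = -18750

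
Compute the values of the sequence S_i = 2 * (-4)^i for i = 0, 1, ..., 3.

This is a geometric sequence.
i=0: S_0 = 2 * (-4)^0 = 2
i=1: S_1 = 2 * (-4)^1 = -8
i=2: S_2 = 2 * (-4)^2 = 32
i=3: S_3 = 2 * (-4)^3 = -128
The first 4 terms are: [2, -8, 32, -128]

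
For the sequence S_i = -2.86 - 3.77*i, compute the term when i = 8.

S_8 = -2.86 + -3.77*8 = -2.86 + -30.16 = -33.02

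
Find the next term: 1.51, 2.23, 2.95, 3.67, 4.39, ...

Differences: 2.23 - 1.51 = 0.72
This is an arithmetic sequence with common difference d = 0.72.
Next term = 4.39 + 0.72 = 5.11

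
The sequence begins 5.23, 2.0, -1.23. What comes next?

Differences: 2.0 - 5.23 = -3.23
This is an arithmetic sequence with common difference d = -3.23.
Next term = -1.23 + -3.23 = -4.46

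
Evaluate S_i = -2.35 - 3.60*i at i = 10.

S_10 = -2.35 + -3.6*10 = -2.35 + -36.0 = -38.35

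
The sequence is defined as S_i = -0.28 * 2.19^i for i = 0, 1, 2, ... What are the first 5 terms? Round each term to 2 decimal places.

This is a geometric sequence.
i=0: S_0 = -0.28 * 2.19^0 = -0.28
i=1: S_1 = -0.28 * 2.19^1 ≈ -0.61
i=2: S_2 = -0.28 * 2.19^2 ≈ -1.34
i=3: S_3 = -0.28 * 2.19^3 ≈ -2.94
i=4: S_4 = -0.28 * 2.19^4 ≈ -6.44
The first 5 terms are: [-0.28, -0.61, -1.34, -2.94, -6.44]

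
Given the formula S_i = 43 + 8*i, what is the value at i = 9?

S_9 = 43 + 8*9 = 43 + 72 = 115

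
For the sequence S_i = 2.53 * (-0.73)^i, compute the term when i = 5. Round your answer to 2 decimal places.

S_5 = 2.53 * (-0.73)^5 ≈ 2.53 * -0.2073 ≈ -0.52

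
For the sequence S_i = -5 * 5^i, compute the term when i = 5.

S_5 = -5 * 5^5 = -5 * 3125 = -15625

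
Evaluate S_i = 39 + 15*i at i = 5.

S_5 = 39 + 15*5 = 39 + 75 = 114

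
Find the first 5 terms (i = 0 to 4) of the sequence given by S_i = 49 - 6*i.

This is an arithmetic sequence.
i=0: S_0 = 49 + -6*0 = 49
i=1: S_1 = 49 + -6*1 = 43
i=2: S_2 = 49 + -6*2 = 37
i=3: S_3 = 49 + -6*3 = 31
i=4: S_4 = 49 + -6*4 = 25
The first 5 terms are: [49, 43, 37, 31, 25]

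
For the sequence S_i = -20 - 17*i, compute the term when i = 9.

S_9 = -20 + -17*9 = -20 + -153 = -173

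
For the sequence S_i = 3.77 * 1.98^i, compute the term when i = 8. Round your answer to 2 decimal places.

S_8 = 3.77 * 1.98^8 ≈ 3.77 * 236.2226 ≈ 890.56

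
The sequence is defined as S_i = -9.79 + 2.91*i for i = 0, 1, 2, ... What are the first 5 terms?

This is an arithmetic sequence.
i=0: S_0 = -9.79 + 2.91*0 = -9.79
i=1: S_1 = -9.79 + 2.91*1 = -6.88
i=2: S_2 = -9.79 + 2.91*2 = -3.97
i=3: S_3 = -9.79 + 2.91*3 = -1.06
i=4: S_4 = -9.79 + 2.91*4 = 1.85
The first 5 terms are: [-9.79, -6.88, -3.97, -1.06, 1.85]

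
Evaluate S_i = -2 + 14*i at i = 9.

S_9 = -2 + 14*9 = -2 + 126 = 124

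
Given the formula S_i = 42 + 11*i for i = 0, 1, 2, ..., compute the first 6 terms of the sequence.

This is an arithmetic sequence.
i=0: S_0 = 42 + 11*0 = 42
i=1: S_1 = 42 + 11*1 = 53
i=2: S_2 = 42 + 11*2 = 64
i=3: S_3 = 42 + 11*3 = 75
i=4: S_4 = 42 + 11*4 = 86
i=5: S_5 = 42 + 11*5 = 97
The first 6 terms are: [42, 53, 64, 75, 86, 97]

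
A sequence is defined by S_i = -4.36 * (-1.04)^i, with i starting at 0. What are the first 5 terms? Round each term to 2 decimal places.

This is a geometric sequence.
i=0: S_0 = -4.36 * (-1.04)^0 = -4.36
i=1: S_1 = -4.36 * (-1.04)^1 ≈ 4.53
i=2: S_2 = -4.36 * (-1.04)^2 ≈ -4.72
i=3: S_3 = -4.36 * (-1.04)^3 ≈ 4.9
i=4: S_4 = -4.36 * (-1.04)^4 ≈ -5.1
The first 5 terms are: [-4.36, 4.53, -4.72, 4.9, -5.1]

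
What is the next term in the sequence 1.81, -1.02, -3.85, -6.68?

Differences: -1.02 - 1.81 = -2.83
This is an arithmetic sequence with common difference d = -2.83.
Next term = -6.68 + -2.83 = -9.51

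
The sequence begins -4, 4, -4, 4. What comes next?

Ratios: 4 / -4 = -1.0
This is a geometric sequence with common ratio r = -1.
Next term = 4 * -1 = -4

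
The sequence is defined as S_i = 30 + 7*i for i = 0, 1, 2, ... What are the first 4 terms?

This is an arithmetic sequence.
i=0: S_0 = 30 + 7*0 = 30
i=1: S_1 = 30 + 7*1 = 37
i=2: S_2 = 30 + 7*2 = 44
i=3: S_3 = 30 + 7*3 = 51
The first 4 terms are: [30, 37, 44, 51]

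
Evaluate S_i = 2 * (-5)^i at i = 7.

S_7 = 2 * (-5)^7 = 2 * -78125 = -156250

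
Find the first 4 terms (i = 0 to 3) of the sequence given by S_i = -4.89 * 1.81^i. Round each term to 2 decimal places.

This is a geometric sequence.
i=0: S_0 = -4.89 * 1.81^0 = -4.89
i=1: S_1 = -4.89 * 1.81^1 ≈ -8.85
i=2: S_2 = -4.89 * 1.81^2 ≈ -16.02
i=3: S_3 = -4.89 * 1.81^3 ≈ -29.0
The first 4 terms are: [-4.89, -8.85, -16.02, -29.0]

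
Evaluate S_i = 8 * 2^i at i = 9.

S_9 = 8 * 2^9 = 8 * 512 = 4096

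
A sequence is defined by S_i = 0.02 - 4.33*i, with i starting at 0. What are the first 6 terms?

This is an arithmetic sequence.
i=0: S_0 = 0.02 + -4.33*0 = 0.02
i=1: S_1 = 0.02 + -4.33*1 = -4.31
i=2: S_2 = 0.02 + -4.33*2 = -8.64
i=3: S_3 = 0.02 + -4.33*3 = -12.97
i=4: S_4 = 0.02 + -4.33*4 = -17.3
i=5: S_5 = 0.02 + -4.33*5 = -21.63
The first 6 terms are: [0.02, -4.31, -8.64, -12.97, -17.3, -21.63]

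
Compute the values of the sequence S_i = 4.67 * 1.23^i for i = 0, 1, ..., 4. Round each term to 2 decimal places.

This is a geometric sequence.
i=0: S_0 = 4.67 * 1.23^0 = 4.67
i=1: S_1 = 4.67 * 1.23^1 ≈ 5.74
i=2: S_2 = 4.67 * 1.23^2 ≈ 7.07
i=3: S_3 = 4.67 * 1.23^3 ≈ 8.69
i=4: S_4 = 4.67 * 1.23^4 ≈ 10.69
The first 5 terms are: [4.67, 5.74, 7.07, 8.69, 10.69]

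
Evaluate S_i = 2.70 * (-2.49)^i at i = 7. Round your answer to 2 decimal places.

S_7 = 2.7 * (-2.49)^7 ≈ 2.7 * -593.4654 ≈ -1602.36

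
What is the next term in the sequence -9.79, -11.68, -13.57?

Differences: -11.68 - -9.79 = -1.89
This is an arithmetic sequence with common difference d = -1.89.
Next term = -13.57 + -1.89 = -15.46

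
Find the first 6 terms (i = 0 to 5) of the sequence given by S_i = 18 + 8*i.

This is an arithmetic sequence.
i=0: S_0 = 18 + 8*0 = 18
i=1: S_1 = 18 + 8*1 = 26
i=2: S_2 = 18 + 8*2 = 34
i=3: S_3 = 18 + 8*3 = 42
i=4: S_4 = 18 + 8*4 = 50
i=5: S_5 = 18 + 8*5 = 58
The first 6 terms are: [18, 26, 34, 42, 50, 58]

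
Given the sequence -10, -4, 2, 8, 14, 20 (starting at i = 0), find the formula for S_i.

Check differences: -4 - -10 = 6
2 - -4 = 6
Common difference d = 6.
First term a = -10.
Formula: S_i = -10 + 6*i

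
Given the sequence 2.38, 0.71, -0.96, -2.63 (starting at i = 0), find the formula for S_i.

Check differences: 0.71 - 2.38 = -1.67
-0.96 - 0.71 = -1.67
Common difference d = -1.67.
First term a = 2.38.
Formula: S_i = 2.38 - 1.67*i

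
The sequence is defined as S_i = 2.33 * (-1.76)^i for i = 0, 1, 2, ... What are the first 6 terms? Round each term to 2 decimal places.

This is a geometric sequence.
i=0: S_0 = 2.33 * (-1.76)^0 = 2.33
i=1: S_1 = 2.33 * (-1.76)^1 ≈ -4.1
i=2: S_2 = 2.33 * (-1.76)^2 ≈ 7.22
i=3: S_3 = 2.33 * (-1.76)^3 ≈ -12.7
i=4: S_4 = 2.33 * (-1.76)^4 ≈ 22.36
i=5: S_5 = 2.33 * (-1.76)^5 ≈ -39.35
The first 6 terms are: [2.33, -4.1, 7.22, -12.7, 22.36, -39.35]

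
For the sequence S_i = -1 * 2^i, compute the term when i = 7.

S_7 = -1 * 2^7 = -1 * 128 = -128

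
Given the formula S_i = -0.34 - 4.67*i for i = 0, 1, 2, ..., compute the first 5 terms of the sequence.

This is an arithmetic sequence.
i=0: S_0 = -0.34 + -4.67*0 = -0.34
i=1: S_1 = -0.34 + -4.67*1 = -5.01
i=2: S_2 = -0.34 + -4.67*2 = -9.68
i=3: S_3 = -0.34 + -4.67*3 = -14.35
i=4: S_4 = -0.34 + -4.67*4 = -19.02
The first 5 terms are: [-0.34, -5.01, -9.68, -14.35, -19.02]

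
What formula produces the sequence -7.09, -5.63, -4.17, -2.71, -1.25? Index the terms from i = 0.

Check differences: -5.63 - -7.09 = 1.46
-4.17 - -5.63 = 1.46
Common difference d = 1.46.
First term a = -7.09.
Formula: S_i = -7.09 + 1.46*i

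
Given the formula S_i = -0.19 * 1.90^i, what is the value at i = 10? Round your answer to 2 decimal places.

S_10 = -0.19 * 1.9^10 ≈ -0.19 * 613.1066 ≈ -116.49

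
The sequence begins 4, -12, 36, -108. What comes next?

Ratios: -12 / 4 = -3.0
This is a geometric sequence with common ratio r = -3.
Next term = -108 * -3 = 324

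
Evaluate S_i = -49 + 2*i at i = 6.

S_6 = -49 + 2*6 = -49 + 12 = -37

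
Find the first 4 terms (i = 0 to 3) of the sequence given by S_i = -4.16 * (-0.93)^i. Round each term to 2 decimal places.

This is a geometric sequence.
i=0: S_0 = -4.16 * (-0.93)^0 = -4.16
i=1: S_1 = -4.16 * (-0.93)^1 ≈ 3.87
i=2: S_2 = -4.16 * (-0.93)^2 ≈ -3.6
i=3: S_3 = -4.16 * (-0.93)^3 ≈ 3.35
The first 4 terms are: [-4.16, 3.87, -3.6, 3.35]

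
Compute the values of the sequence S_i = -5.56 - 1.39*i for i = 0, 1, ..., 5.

This is an arithmetic sequence.
i=0: S_0 = -5.56 + -1.39*0 = -5.56
i=1: S_1 = -5.56 + -1.39*1 = -6.95
i=2: S_2 = -5.56 + -1.39*2 = -8.34
i=3: S_3 = -5.56 + -1.39*3 = -9.73
i=4: S_4 = -5.56 + -1.39*4 = -11.12
i=5: S_5 = -5.56 + -1.39*5 = -12.51
The first 6 terms are: [-5.56, -6.95, -8.34, -9.73, -11.12, -12.51]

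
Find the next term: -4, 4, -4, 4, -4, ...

Ratios: 4 / -4 = -1.0
This is a geometric sequence with common ratio r = -1.
Next term = -4 * -1 = 4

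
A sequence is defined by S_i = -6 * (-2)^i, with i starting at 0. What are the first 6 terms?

This is a geometric sequence.
i=0: S_0 = -6 * (-2)^0 = -6
i=1: S_1 = -6 * (-2)^1 = 12
i=2: S_2 = -6 * (-2)^2 = -24
i=3: S_3 = -6 * (-2)^3 = 48
i=4: S_4 = -6 * (-2)^4 = -96
i=5: S_5 = -6 * (-2)^5 = 192
The first 6 terms are: [-6, 12, -24, 48, -96, 192]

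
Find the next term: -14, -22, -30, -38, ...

Differences: -22 - -14 = -8
This is an arithmetic sequence with common difference d = -8.
Next term = -38 + -8 = -46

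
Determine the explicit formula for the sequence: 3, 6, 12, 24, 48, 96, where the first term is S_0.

Check ratios: 6 / 3 = 2.0
Common ratio r = 2.
First term a = 3.
Formula: S_i = 3 * 2^i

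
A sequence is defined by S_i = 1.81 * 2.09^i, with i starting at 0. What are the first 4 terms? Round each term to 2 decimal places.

This is a geometric sequence.
i=0: S_0 = 1.81 * 2.09^0 = 1.81
i=1: S_1 = 1.81 * 2.09^1 ≈ 3.78
i=2: S_2 = 1.81 * 2.09^2 ≈ 7.91
i=3: S_3 = 1.81 * 2.09^3 ≈ 16.52
The first 4 terms are: [1.81, 3.78, 7.91, 16.52]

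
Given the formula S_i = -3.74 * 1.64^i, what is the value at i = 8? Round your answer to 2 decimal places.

S_8 = -3.74 * 1.64^8 ≈ -3.74 * 52.33 ≈ -195.71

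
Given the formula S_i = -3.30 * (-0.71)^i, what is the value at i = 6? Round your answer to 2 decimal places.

S_6 = -3.3 * (-0.71)^6 ≈ -3.3 * 0.1281 ≈ -0.42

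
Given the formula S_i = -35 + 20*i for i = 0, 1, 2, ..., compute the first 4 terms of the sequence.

This is an arithmetic sequence.
i=0: S_0 = -35 + 20*0 = -35
i=1: S_1 = -35 + 20*1 = -15
i=2: S_2 = -35 + 20*2 = 5
i=3: S_3 = -35 + 20*3 = 25
The first 4 terms are: [-35, -15, 5, 25]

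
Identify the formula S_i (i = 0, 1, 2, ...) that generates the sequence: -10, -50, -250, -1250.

Check ratios: -50 / -10 = 5.0
Common ratio r = 5.
First term a = -10.
Formula: S_i = -10 * 5^i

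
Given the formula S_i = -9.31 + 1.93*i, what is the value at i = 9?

S_9 = -9.31 + 1.93*9 = -9.31 + 17.37 = 8.06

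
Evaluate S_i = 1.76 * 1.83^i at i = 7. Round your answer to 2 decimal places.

S_7 = 1.76 * 1.83^7 ≈ 1.76 * 68.7318 ≈ 120.97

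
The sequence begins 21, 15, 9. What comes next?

Differences: 15 - 21 = -6
This is an arithmetic sequence with common difference d = -6.
Next term = 9 + -6 = 3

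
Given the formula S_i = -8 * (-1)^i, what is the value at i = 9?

S_9 = -8 * (-1)^9 = -8 * -1 = 8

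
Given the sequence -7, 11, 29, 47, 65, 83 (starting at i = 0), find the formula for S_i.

Check differences: 11 - -7 = 18
29 - 11 = 18
Common difference d = 18.
First term a = -7.
Formula: S_i = -7 + 18*i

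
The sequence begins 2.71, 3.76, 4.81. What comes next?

Differences: 3.76 - 2.71 = 1.05
This is an arithmetic sequence with common difference d = 1.05.
Next term = 4.81 + 1.05 = 5.86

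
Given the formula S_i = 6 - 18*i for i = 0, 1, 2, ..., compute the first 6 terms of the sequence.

This is an arithmetic sequence.
i=0: S_0 = 6 + -18*0 = 6
i=1: S_1 = 6 + -18*1 = -12
i=2: S_2 = 6 + -18*2 = -30
i=3: S_3 = 6 + -18*3 = -48
i=4: S_4 = 6 + -18*4 = -66
i=5: S_5 = 6 + -18*5 = -84
The first 6 terms are: [6, -12, -30, -48, -66, -84]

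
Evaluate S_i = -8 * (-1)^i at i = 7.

S_7 = -8 * (-1)^7 = -8 * -1 = 8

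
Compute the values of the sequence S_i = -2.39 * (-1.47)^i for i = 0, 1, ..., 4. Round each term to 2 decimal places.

This is a geometric sequence.
i=0: S_0 = -2.39 * (-1.47)^0 = -2.39
i=1: S_1 = -2.39 * (-1.47)^1 ≈ 3.51
i=2: S_2 = -2.39 * (-1.47)^2 ≈ -5.16
i=3: S_3 = -2.39 * (-1.47)^3 ≈ 7.59
i=4: S_4 = -2.39 * (-1.47)^4 ≈ -11.16
The first 5 terms are: [-2.39, 3.51, -5.16, 7.59, -11.16]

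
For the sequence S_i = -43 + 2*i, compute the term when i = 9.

S_9 = -43 + 2*9 = -43 + 18 = -25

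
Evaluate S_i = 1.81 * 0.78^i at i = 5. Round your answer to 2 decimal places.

S_5 = 1.81 * 0.78^5 ≈ 1.81 * 0.2887 ≈ 0.52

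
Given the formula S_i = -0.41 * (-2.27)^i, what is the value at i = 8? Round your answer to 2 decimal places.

S_8 = -0.41 * (-2.27)^8 ≈ -0.41 * 705.0288 ≈ -289.06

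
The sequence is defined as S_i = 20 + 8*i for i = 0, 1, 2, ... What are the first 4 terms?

This is an arithmetic sequence.
i=0: S_0 = 20 + 8*0 = 20
i=1: S_1 = 20 + 8*1 = 28
i=2: S_2 = 20 + 8*2 = 36
i=3: S_3 = 20 + 8*3 = 44
The first 4 terms are: [20, 28, 36, 44]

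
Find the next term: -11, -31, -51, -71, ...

Differences: -31 - -11 = -20
This is an arithmetic sequence with common difference d = -20.
Next term = -71 + -20 = -91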